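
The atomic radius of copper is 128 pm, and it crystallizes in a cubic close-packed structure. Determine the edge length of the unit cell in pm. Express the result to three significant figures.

In an FCC lattice, atoms touch along the face diagonal, so √2·a = 4r.
a = 4r/√2 = 4 × 128 / 1.4142 = 362 pm.

362 pm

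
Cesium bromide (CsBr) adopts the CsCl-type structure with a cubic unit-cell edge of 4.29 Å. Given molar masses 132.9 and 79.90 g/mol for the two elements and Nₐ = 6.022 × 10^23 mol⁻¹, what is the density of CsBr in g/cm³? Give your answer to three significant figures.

4.48 g/cm³

The CsCl-type structure contains Z = 1 formula unit per cell; M(CsBr) = 132.9 + 79.90 = 212.8 g/mol.
a³ = (4.290 × 10^-8 cm)³ = 7.895 × 10^-23 cm³.
ρ = 1 × 212.8 / (6.022 × 10²³ × 7.895 × 10^-23) = 4.476 g/cm³.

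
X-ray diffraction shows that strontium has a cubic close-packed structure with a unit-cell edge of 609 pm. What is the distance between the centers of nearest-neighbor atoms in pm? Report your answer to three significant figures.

In an FCC structure, atoms touch along the face diagonal, so √2·a = 4r; the nearest-neighbor distance equals 2r = 0.7071·a.
d = 0.7071 × 609 = 431 pm.

431 pm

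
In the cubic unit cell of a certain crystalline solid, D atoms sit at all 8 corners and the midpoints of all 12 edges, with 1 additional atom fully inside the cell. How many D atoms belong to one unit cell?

Corner atoms are shared by 8 cells (1/8 each), edge atoms by 4 (1/4 each), interior atoms are unshared.
Net atoms = 8 × 1/8 + 12 × 1/4 + 1 = 1 + 3 + 1 = 5.

5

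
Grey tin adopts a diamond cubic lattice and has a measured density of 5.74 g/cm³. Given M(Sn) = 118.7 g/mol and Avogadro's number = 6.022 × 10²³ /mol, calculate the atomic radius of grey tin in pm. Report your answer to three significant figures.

For a diamond cubic cell (Z = 8), a³ = Z·M/(N_A·ρ) = 8 × 118.7 / (6.022 × 10²³ × 5.740) = 2.747 × 10^-22 cm³, so a = 6.501 × 10^-8 cm = 650.1 pm.
Nearest neighbors lie along the body diagonal with √3·a = 8r, so r = 0.2165 × a = 141 pm.

141 pm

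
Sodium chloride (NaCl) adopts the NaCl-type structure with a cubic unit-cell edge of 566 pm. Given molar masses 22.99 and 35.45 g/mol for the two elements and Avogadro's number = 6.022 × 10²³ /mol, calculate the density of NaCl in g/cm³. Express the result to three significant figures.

The NaCl-type structure contains Z = 4 formula units per cell; M(NaCl) = 22.99 + 35.45 = 58.44 g/mol.
a³ = (5.660 × 10^-8 cm)³ = 1.813 × 10^-22 cm³.
ρ = 4 × 58.44 / (6.022 × 10²³ × 1.813 × 10^-22) = 2.141 g/cm³.

2.14 g/cm³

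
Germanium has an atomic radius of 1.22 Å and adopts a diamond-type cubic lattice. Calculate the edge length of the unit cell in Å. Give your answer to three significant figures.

In a diamond cubic lattice, nearest neighbors lie along the body diagonal with √3·a = 8r.
a = 8r/√3 = 8 × 1.22 / 1.7321 = 5.63 Å.

5.63 Å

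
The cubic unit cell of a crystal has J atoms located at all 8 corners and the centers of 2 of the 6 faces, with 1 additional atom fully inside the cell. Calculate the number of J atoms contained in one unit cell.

3

Corner atoms are shared by 8 cells (1/8 each), face atoms by 2 (1/2 each), interior atoms are unshared.
Net atoms = 8 × 1/8 + 2 × 1/2 + 1 = 1 + 1 + 1 = 3.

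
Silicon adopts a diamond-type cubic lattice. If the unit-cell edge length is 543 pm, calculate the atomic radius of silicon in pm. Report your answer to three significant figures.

118 pm

In a diamond cubic lattice, nearest neighbors lie along the body diagonal with √3·a = 8r.
r = √3·a/8 = 1.7321 × 543 / 8 = 118 pm.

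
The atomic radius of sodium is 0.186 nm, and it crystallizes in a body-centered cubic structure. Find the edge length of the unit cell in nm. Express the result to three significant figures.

0.430 nm

In a BCC lattice, atoms touch along the body diagonal, so √3·a = 4r.
a = 4r/√3 = 4 × 0.186 / 1.7321 = 0.430 nm.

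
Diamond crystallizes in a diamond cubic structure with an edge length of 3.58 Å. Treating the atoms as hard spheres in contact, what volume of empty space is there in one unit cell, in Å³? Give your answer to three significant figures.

In a diamond cubic lattice nearest neighbors lie along the body diagonal with √3·a = 8r, so r = 0.2165a = 0.7751 Å.
V_cell = a³ = 45.88 Å³; V_atoms = 8 × (4/3)πr³ = 15.60 Å³.
Empty space = 45.88 − 15.60 = 30.3 Å³.

30.3 Å³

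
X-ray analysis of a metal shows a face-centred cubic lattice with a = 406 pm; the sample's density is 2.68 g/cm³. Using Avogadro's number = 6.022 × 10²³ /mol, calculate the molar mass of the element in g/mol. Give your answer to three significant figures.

An FCC cell has Z = 4 atoms; a = 4.060 × 10^-8 cm.
M = ρ·N_A·a³/Z = 2.68 × 6.022 × 10²³ × 6.692 × 10^-23 / 4 = 27.0 g/mol.

27.0 g/mol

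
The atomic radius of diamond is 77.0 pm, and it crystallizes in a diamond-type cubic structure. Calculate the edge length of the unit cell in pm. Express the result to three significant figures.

356 pm

In a diamond cubic lattice, nearest neighbors lie along the body diagonal with √3·a = 8r.
a = 8r/√3 = 8 × 77.0 / 1.7321 = 356 pm.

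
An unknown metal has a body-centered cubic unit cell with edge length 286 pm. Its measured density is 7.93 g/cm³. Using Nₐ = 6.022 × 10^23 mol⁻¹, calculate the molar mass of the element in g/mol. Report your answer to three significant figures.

A BCC cell has Z = 2 atoms; a = 2.860 × 10^-8 cm.
M = ρ·N_A·a³/Z = 7.93 × 6.022 × 10²³ × 2.339 × 10^-23 / 2 = 55.9 g/mol.

55.9 g/mol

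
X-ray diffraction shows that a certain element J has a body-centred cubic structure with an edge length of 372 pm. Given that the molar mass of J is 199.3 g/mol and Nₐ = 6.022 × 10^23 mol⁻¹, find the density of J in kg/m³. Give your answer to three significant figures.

A BCC unit cell contains Z = 2 atoms.
Cell volume: a³ = (372 pm)³ = (3.720 × 10^-8 cm)³ = 5.148 × 10^-23 cm³.
ρ = Z·M/(N_A·a³) = 2 × 199.3 / (6.022 × 10²³ × 5.148 × 10^-23) = 12.86 g/cm³ = 12900 kg/m³.

12900 kg/m³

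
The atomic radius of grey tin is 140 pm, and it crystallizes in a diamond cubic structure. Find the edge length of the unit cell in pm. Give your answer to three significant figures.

647 pm

In a diamond cubic lattice, nearest neighbors lie along the body diagonal with √3·a = 8r.
a = 8r/√3 = 8 × 140 / 1.7321 = 647 pm.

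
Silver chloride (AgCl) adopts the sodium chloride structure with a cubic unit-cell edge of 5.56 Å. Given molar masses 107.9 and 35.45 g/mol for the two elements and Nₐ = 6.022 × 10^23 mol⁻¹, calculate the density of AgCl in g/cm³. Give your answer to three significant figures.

5.54 g/cm³

The sodium chloride structure contains Z = 4 formula units per cell; M(AgCl) = 107.9 + 35.45 = 143.35 g/mol.
a³ = (5.560 × 10^-8 cm)³ = 1.719 × 10^-22 cm³.
ρ = 4 × 143.35 / (6.022 × 10²³ × 1.719 × 10^-22) = 5.540 g/cm³.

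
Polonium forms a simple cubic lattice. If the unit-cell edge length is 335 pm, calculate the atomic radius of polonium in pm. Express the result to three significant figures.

In a simple cubic lattice, atoms touch along the cell edge, so a = 2r.
r = a/2 = 335/2 = 168 pm.

168 pm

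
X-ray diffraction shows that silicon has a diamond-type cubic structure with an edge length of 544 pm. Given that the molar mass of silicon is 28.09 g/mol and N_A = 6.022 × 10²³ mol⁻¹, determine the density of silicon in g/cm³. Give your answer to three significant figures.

2.32 g/cm³

A diamond cubic unit cell contains Z = 8 atoms.
Cell volume: a³ = (544 pm)³ = (5.440 × 10^-8 cm)³ = 1.610 × 10^-22 cm³.
ρ = Z·M/(N_A·a³) = 8 × 28.09 / (6.022 × 10²³ × 1.610 × 10^-22) = 2.318 g/cm³.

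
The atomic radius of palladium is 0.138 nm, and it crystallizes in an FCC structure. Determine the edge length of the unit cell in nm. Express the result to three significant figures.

In an FCC lattice, atoms touch along the face diagonal, so √2·a = 4r.
a = 4r/√2 = 4 × 0.138 / 1.4142 = 0.390 nm.

0.390 nm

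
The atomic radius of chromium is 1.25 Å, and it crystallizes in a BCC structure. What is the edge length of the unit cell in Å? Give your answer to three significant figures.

In a BCC lattice, atoms touch along the body diagonal, so √3·a = 4r.
a = 4r/√3 = 4 × 1.25 / 1.7321 = 2.89 Å.

2.89 Å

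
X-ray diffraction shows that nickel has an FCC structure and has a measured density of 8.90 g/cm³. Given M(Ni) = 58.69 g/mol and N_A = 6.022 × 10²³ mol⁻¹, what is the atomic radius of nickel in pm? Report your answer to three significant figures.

125 pm

For an FCC cell (Z = 4), a³ = Z·M/(N_A·ρ) = 4 × 58.69 / (6.022 × 10²³ × 8.900) = 4.380 × 10^-23 cm³, so a = 3.525 × 10^-8 cm = 352.5 pm.
Atoms touch along the face diagonal, so √2·a = 4r, so r = 0.3536 × a = 125 pm.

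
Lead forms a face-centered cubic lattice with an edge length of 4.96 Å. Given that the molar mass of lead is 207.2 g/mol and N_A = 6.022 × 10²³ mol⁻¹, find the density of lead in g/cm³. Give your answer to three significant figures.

11.3 g/cm³

An FCC unit cell contains Z = 4 atoms.
Cell volume: a³ = (4.96 Å)³ = (4.960 × 10^-8 cm)³ = 1.220 × 10^-22 cm³.
ρ = Z·M/(N_A·a³) = 4 × 207.2 / (6.022 × 10²³ × 1.220 × 10^-22) = 11.28 g/cm³.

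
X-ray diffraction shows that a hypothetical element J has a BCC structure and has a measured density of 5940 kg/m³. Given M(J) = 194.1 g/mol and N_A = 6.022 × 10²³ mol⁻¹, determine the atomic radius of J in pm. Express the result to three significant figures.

For a BCC cell (Z = 2), a³ = Z·M/(N_A·ρ) = 2 × 194.1 / (6.022 × 10²³ × 5.940) = 1.085 × 10^-22 cm³, so a = 4.770 × 10^-8 cm = 477.0 pm.
Atoms touch along the body diagonal, so √3·a = 4r, so r = 0.4330 × a = 207 pm.

207 pm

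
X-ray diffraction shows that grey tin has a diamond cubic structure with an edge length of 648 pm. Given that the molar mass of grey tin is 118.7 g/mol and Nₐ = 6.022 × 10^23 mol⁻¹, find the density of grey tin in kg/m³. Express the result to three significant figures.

A diamond cubic unit cell contains Z = 8 atoms.
Cell volume: a³ = (648 pm)³ = (6.480 × 10^-8 cm)³ = 2.721 × 10^-22 cm³.
ρ = Z·M/(N_A·a³) = 8 × 118.7 / (6.022 × 10²³ × 2.721 × 10^-22) = 5.795 g/cm³ = 5800 kg/m³.

5800 kg/m³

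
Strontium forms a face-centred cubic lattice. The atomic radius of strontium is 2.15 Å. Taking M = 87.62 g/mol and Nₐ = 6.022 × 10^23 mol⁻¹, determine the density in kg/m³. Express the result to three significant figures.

2590 kg/m³

In an FCC lattice, atoms touch along the face diagonal, so √2·a = 4r, giving a = 6.081 Å = 6.081 × 10^-8 cm.
With Z = 4, ρ = Z·M/(N_A·a³) = 4 × 87.62 / (6.022 × 10²³ × 2.249 × 10^-22) = 2.588 g/cm³ = 2590 kg/m³.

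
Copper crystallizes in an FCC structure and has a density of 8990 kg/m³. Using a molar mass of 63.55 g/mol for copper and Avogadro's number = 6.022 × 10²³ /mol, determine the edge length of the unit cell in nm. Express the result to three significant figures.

With Z = 4 atoms per FCC cell, a³ = Z·M/(N_A·ρ) = 4 × 63.55 / (6.022 × 10²³ × 8.990 g/cm³) = 4.695 × 10^-23 cm³.
a = (4.695 × 10^-23)^(1/3) = 3.608 × 10^-8 cm = 0.361 nm.

0.361 nm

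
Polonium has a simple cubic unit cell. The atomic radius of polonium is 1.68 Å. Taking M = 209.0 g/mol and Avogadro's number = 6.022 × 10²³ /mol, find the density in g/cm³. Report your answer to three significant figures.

9.15 g/cm³

In a simple cubic lattice, atoms touch along the cell edge, so a = 2r, giving a = 3.360 Å = 3.360 × 10^-8 cm.
With Z = 1, ρ = Z·M/(N_A·a³) = 1 × 209.0 / (6.022 × 10²³ × 3.793 × 10^-23) = 9.149 g/cm³.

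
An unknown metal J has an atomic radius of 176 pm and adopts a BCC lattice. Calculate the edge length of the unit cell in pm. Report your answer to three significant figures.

406 pm

In a BCC lattice, atoms touch along the body diagonal, so √3·a = 4r.
a = 4r/√3 = 4 × 176 / 1.7321 = 406 pm.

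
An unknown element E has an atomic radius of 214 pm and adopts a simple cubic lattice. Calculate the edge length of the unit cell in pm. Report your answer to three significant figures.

428 pm

In a simple cubic lattice, atoms touch along the cell edge, so a = 2r.
a = 2r = 2 × 214 = 428 pm.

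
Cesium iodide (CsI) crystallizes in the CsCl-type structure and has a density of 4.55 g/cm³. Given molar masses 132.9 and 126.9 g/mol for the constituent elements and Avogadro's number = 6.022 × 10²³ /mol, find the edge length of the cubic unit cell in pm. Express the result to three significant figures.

M(CsI) = 259.8 g/mol; Z = 1 formula unit per cell.
a³ = Z·M/(N_A·ρ) = 1 × 259.8 / (6.022 × 10²³ × 4.55) = 9.482 × 10^-23 cm³, so a = 4.560 × 10^-8 cm = 456 pm.

456 pm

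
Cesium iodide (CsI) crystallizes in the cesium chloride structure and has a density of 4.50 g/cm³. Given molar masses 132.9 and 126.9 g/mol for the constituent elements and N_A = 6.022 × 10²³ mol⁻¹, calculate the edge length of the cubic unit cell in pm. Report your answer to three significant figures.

458 pm

M(CsI) = 259.8 g/mol; Z = 1 formula unit per cell.
a³ = Z·M/(N_A·ρ) = 1 × 259.8 / (6.022 × 10²³ × 4.50) = 9.587 × 10^-23 cm³, so a = 4.577 × 10^-8 cm = 458 pm.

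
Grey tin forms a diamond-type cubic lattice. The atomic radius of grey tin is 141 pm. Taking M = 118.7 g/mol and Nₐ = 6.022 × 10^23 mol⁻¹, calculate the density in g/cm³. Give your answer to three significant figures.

5.71 g/cm³

In a diamond cubic lattice, nearest neighbors lie along the body diagonal with √3·a = 8r, giving a = 651.3 pm = 6.513 × 10^-8 cm.
With Z = 8, ρ = Z·M/(N_A·a³) = 8 × 118.7 / (6.022 × 10²³ × 2.762 × 10^-22) = 5.709 g/cm³.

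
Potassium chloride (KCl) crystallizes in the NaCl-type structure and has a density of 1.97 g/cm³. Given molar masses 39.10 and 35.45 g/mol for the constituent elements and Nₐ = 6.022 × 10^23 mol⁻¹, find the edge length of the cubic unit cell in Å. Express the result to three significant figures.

6.31 Å

M(KCl) = 74.55 g/mol; Z = 4 formula units per cell.
a³ = Z·M/(N_A·ρ) = 4 × 74.55 / (6.022 × 10²³ × 1.97) = 2.514 × 10^-22 cm³, so a = 6.311 × 10^-8 cm = 6.31 Å.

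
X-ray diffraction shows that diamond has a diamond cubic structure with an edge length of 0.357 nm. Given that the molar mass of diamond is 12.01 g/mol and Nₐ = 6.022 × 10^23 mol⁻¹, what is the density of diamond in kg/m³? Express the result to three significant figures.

3510 kg/m³

A diamond cubic unit cell contains Z = 8 atoms.
Cell volume: a³ = (0.357 nm)³ = (3.570 × 10^-8 cm)³ = 4.550 × 10^-23 cm³.
ρ = Z·M/(N_A·a³) = 8 × 12.01 / (6.022 × 10²³ × 4.550 × 10^-23) = 3.507 g/cm³ = 3510 kg/m³.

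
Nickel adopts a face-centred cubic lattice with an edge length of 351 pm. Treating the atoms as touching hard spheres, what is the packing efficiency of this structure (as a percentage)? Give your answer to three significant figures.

In an FCC lattice atoms touch along the face diagonal, so √2·a = 4r, so r = 0.3536a = 124.1 pm.
Packing fraction = Z·(4/3)πr³ / a³ = 4 × (4/3)π × (124.1)³ / (351)³ = 0.7405 = 74.0%.

74.0%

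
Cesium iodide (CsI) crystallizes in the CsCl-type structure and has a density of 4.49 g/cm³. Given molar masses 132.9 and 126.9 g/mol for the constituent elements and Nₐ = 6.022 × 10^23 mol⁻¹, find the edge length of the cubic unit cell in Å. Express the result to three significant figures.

4.58 Å

M(CsI) = 259.8 g/mol; Z = 1 formula unit per cell.
a³ = Z·M/(N_A·ρ) = 1 × 259.8 / (6.022 × 10²³ × 4.49) = 9.608 × 10^-23 cm³, so a = 4.580 × 10^-8 cm = 4.58 Å.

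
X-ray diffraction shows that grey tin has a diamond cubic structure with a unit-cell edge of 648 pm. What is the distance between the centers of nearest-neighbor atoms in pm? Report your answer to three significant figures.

In a diamond cubic structure, nearest neighbors lie along the body diagonal with √3·a = 8r; the nearest-neighbor distance equals 2r = 0.4330·a.
d = 0.4330 × 648 = 281 pm.

281 pm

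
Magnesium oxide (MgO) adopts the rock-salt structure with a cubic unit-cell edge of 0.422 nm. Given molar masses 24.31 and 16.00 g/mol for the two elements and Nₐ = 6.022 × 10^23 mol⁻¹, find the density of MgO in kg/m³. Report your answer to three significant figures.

The rock-salt structure contains Z = 4 formula units per cell; M(MgO) = 24.31 + 16.00 = 40.31 g/mol.
a³ = (4.220 × 10^-8 cm)³ = 7.515 × 10^-23 cm³.
ρ = 4 × 40.31 / (6.022 × 10²³ × 7.515 × 10^-23) = 3.563 g/cm³ = 3560 kg/m³.

3560 kg/m³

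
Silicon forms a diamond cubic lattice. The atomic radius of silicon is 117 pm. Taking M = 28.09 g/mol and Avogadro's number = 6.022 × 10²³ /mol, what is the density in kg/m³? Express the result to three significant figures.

In a diamond cubic lattice, nearest neighbors lie along the body diagonal with √3·a = 8r, giving a = 540.4 pm = 5.404 × 10^-8 cm.
With Z = 8, ρ = Z·M/(N_A·a³) = 8 × 28.09 / (6.022 × 10²³ × 1.578 × 10^-22) = 2.365 g/cm³ = 2360 kg/m³.

2360 kg/m³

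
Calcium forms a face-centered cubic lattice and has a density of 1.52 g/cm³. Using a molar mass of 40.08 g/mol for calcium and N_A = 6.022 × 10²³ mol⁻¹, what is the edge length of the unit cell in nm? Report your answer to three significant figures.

0.560 nm

With Z = 4 atoms per FCC cell, a³ = Z·M/(N_A·ρ) = 4 × 40.08 / (6.022 × 10²³ × 1.520 g/cm³) = 1.751 × 10^-22 cm³.
a = (1.751 × 10^-22)^(1/3) = 5.595 × 10^-8 cm = 0.560 nm.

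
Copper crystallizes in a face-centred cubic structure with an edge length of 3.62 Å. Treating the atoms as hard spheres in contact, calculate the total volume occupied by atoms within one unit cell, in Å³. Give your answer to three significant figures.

In an FCC lattice atoms touch along the face diagonal, so √2·a = 4r, so r = 0.3536a = 1.280 Å.
V_atoms = Z × (4/3)πr³ = 4 × (4/3)π × (1.280)³ = 35.1 Å³.

35.1 Å³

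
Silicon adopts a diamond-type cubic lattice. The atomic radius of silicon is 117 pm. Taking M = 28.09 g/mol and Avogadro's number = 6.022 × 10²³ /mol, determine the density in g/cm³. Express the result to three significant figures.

In a diamond cubic lattice, nearest neighbors lie along the body diagonal with √3·a = 8r, giving a = 540.4 pm = 5.404 × 10^-8 cm.
With Z = 8, ρ = Z·M/(N_A·a³) = 8 × 28.09 / (6.022 × 10²³ × 1.578 × 10^-22) = 2.365 g/cm³.

2.36 g/cm³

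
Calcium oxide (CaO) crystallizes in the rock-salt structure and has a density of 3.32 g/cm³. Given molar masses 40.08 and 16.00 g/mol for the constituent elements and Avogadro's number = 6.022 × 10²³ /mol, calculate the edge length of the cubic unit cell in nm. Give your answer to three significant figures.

0.482 nm

M(CaO) = 56.08 g/mol; Z = 4 formula units per cell.
a³ = Z·M/(N_A·ρ) = 4 × 56.08 / (6.022 × 10²³ × 3.32) = 1.122 × 10^-22 cm³, so a = 4.823 × 10^-8 cm = 0.482 nm.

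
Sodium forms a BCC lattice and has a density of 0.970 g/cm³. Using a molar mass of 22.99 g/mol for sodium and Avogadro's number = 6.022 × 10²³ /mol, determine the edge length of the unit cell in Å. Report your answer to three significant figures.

With Z = 2 atoms per BCC cell, a³ = Z·M/(N_A·ρ) = 2 × 22.99 / (6.022 × 10²³ × 0.9700 g/cm³) = 7.871 × 10^-23 cm³.
a = (7.871 × 10^-23)^(1/3) = 4.286 × 10^-8 cm = 4.29 Å.

4.29 Å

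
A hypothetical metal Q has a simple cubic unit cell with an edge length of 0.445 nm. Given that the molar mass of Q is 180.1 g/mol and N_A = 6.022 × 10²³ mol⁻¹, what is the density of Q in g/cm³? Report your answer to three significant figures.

3.39 g/cm³

A simple cubic unit cell contains Z = 1 atom.
Cell volume: a³ = (0.445 nm)³ = (4.450 × 10^-8 cm)³ = 8.812 × 10^-23 cm³.
ρ = Z·M/(N_A·a³) = 1 × 180.1 / (6.022 × 10²³ × 8.812 × 10^-23) = 3.394 g/cm³.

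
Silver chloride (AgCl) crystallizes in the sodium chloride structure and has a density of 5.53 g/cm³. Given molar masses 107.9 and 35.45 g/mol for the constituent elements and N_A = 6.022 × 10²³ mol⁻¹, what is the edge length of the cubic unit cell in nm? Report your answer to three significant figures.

M(AgCl) = 143.35 g/mol; Z = 4 formula units per cell.
a³ = Z·M/(N_A·ρ) = 4 × 143.35 / (6.022 × 10²³ × 5.53) = 1.722 × 10^-22 cm³, so a = 5.563 × 10^-8 cm = 0.556 nm.

0.556 nm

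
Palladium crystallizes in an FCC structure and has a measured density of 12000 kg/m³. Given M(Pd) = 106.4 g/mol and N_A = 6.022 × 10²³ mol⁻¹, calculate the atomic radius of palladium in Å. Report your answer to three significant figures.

For an FCC cell (Z = 4), a³ = Z·M/(N_A·ρ) = 4 × 106.4 / (6.022 × 10²³ × 12.00) = 5.890 × 10^-23 cm³, so a = 3.891 × 10^-8 cm = 3.891 Å.
Atoms touch along the face diagonal, so √2·a = 4r, so r = 0.3536 × a = 1.38 Å.

1.38 Å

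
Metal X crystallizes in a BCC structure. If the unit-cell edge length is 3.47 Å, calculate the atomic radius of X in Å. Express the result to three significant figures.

1.50 Å

In a BCC lattice, atoms touch along the body diagonal, so √3·a = 4r.
r = √3·a/4 = 1.7321 × 3.47 / 4 = 1.50 Å.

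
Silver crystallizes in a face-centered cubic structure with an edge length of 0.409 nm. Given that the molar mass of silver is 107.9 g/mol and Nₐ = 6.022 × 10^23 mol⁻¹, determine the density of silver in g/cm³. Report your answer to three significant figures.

10.5 g/cm³

An FCC unit cell contains Z = 4 atoms.
Cell volume: a³ = (0.409 nm)³ = (4.090 × 10^-8 cm)³ = 6.842 × 10^-23 cm³.
ρ = Z·M/(N_A·a³) = 4 × 107.9 / (6.022 × 10²³ × 6.842 × 10^-23) = 10.48 g/cm³.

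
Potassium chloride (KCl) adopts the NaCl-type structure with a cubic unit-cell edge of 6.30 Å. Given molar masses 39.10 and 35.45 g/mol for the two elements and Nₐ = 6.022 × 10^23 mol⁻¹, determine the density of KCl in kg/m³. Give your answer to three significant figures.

The NaCl-type structure contains Z = 4 formula units per cell; M(KCl) = 39.10 + 35.45 = 74.55 g/mol.
a³ = (6.300 × 10^-8 cm)³ = 2.500 × 10^-22 cm³.
ρ = 4 × 74.55 / (6.022 × 10²³ × 2.500 × 10^-22) = 1.980 g/cm³ = 1980 kg/m³.

1980 kg/m³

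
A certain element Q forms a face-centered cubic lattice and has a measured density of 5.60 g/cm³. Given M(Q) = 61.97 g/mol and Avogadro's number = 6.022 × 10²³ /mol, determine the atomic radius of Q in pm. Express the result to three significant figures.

148 pm

For an FCC cell (Z = 4), a³ = Z·M/(N_A·ρ) = 4 × 61.97 / (6.022 × 10²³ × 5.600) = 7.350 × 10^-23 cm³, so a = 4.189 × 10^-8 cm = 418.9 pm.
Atoms touch along the face diagonal, so √2·a = 4r, so r = 0.3536 × a = 148 pm.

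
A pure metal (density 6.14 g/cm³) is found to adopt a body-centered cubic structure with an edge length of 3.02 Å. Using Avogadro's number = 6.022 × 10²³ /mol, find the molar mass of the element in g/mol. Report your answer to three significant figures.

A BCC cell has Z = 2 atoms; a = 3.020 × 10^-8 cm.
M = ρ·N_A·a³/Z = 6.14 × 6.022 × 10²³ × 2.754 × 10^-23 / 2 = 50.9 g/mol.

50.9 g/mol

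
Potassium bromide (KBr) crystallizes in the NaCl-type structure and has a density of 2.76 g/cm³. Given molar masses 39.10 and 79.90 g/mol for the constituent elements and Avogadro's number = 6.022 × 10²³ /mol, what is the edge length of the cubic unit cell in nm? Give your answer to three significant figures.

M(KBr) = 119.0 g/mol; Z = 4 formula units per cell.
a³ = Z·M/(N_A·ρ) = 4 × 119.0 / (6.022 × 10²³ × 2.76) = 2.864 × 10^-22 cm³, so a = 6.592 × 10^-8 cm = 0.659 nm.

0.659 nm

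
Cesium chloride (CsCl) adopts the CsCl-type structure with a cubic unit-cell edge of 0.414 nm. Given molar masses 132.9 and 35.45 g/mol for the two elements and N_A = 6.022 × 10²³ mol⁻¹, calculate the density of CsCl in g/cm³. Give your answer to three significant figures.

3.94 g/cm³

The CsCl-type structure contains Z = 1 formula unit per cell; M(CsCl) = 132.9 + 35.45 = 168.35 g/mol.
a³ = (4.140 × 10^-8 cm)³ = 7.096 × 10^-23 cm³.
ρ = 1 × 168.35 / (6.022 × 10²³ × 7.096 × 10^-23) = 3.940 g/cm³.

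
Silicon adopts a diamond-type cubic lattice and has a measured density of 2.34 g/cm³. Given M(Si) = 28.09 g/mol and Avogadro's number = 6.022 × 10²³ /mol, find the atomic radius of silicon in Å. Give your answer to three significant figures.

For a diamond cubic cell (Z = 8), a³ = Z·M/(N_A·ρ) = 8 × 28.09 / (6.022 × 10²³ × 2.340) = 1.595 × 10^-22 cm³, so a = 5.423 × 10^-8 cm = 5.423 Å.
Nearest neighbors lie along the body diagonal with √3·a = 8r, so r = 0.2165 × a = 1.17 Å.

1.17 Å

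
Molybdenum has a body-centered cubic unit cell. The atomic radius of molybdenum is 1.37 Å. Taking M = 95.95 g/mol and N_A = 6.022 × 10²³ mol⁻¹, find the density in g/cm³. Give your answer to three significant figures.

In a BCC lattice, atoms touch along the body diagonal, so √3·a = 4r, giving a = 3.164 Å = 3.164 × 10^-8 cm.
With Z = 2, ρ = Z·M/(N_A·a³) = 2 × 95.95 / (6.022 × 10²³ × 3.167 × 10^-23) = 10.06 g/cm³.

10.1 g/cm³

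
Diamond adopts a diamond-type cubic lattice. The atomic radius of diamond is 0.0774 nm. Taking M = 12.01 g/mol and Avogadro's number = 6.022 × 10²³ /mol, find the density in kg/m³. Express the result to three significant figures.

In a diamond cubic lattice, nearest neighbors lie along the body diagonal with √3·a = 8r, giving a = 0.3575 nm = 3.575 × 10^-8 cm.
With Z = 8, ρ = Z·M/(N_A·a³) = 8 × 12.01 / (6.022 × 10²³ × 4.569 × 10^-23) = 3.492 g/cm³ = 3490 kg/m³.

3490 kg/m³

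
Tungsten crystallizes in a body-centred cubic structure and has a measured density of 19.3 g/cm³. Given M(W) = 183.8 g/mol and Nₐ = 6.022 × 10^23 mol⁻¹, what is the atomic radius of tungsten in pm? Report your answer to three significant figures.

137 pm

For a BCC cell (Z = 2), a³ = Z·M/(N_A·ρ) = 2 × 183.8 / (6.022 × 10²³ × 19.30) = 3.163 × 10^-23 cm³, so a = 3.162 × 10^-8 cm = 316.2 pm.
Atoms touch along the body diagonal, so √3·a = 4r, so r = 0.4330 × a = 137 pm.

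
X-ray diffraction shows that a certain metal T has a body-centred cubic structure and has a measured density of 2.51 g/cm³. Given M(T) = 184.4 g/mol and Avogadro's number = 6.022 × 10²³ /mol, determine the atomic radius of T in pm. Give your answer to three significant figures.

For a BCC cell (Z = 2), a³ = Z·M/(N_A·ρ) = 2 × 184.4 / (6.022 × 10²³ × 2.510) = 2.440 × 10^-22 cm³, so a = 6.249 × 10^-8 cm = 624.9 pm.
Atoms touch along the body diagonal, so √3·a = 4r, so r = 0.4330 × a = 271 pm.

271 pm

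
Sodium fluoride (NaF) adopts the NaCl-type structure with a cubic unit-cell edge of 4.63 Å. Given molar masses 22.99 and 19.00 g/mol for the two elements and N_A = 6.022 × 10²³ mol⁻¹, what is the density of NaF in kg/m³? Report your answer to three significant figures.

2810 kg/m³

The NaCl-type structure contains Z = 4 formula units per cell; M(NaF) = 22.99 + 19.00 = 41.99 g/mol.
a³ = (4.630 × 10^-8 cm)³ = 9.925 × 10^-23 cm³.
ρ = 4 × 41.99 / (6.022 × 10²³ × 9.925 × 10^-23) = 2.810 g/cm³ = 2810 kg/m³.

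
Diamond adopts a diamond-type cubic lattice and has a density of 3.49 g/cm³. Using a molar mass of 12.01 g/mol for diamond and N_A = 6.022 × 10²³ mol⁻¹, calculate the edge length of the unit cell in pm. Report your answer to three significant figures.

358 pm

With Z = 8 atoms per diamond cubic cell, a³ = Z·M/(N_A·ρ) = 8 × 12.01 / (6.022 × 10²³ × 3.490 g/cm³) = 4.572 × 10^-23 cm³.
a = (4.572 × 10^-23)^(1/3) = 3.576 × 10^-8 cm = 358 pm.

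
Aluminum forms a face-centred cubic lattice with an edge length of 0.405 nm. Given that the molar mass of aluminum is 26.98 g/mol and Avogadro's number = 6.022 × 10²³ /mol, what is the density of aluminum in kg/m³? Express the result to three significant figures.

2700 kg/m³

An FCC unit cell contains Z = 4 atoms.
Cell volume: a³ = (0.405 nm)³ = (4.050 × 10^-8 cm)³ = 6.643 × 10^-23 cm³.
ρ = Z·M/(N_A·a³) = 4 × 26.98 / (6.022 × 10²³ × 6.643 × 10^-23) = 2.698 g/cm³ = 2700 kg/m³.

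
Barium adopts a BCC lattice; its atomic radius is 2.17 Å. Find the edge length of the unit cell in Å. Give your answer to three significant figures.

In a BCC lattice, atoms touch along the body diagonal, so √3·a = 4r.
a = 4r/√3 = 4 × 2.17 / 1.7321 = 5.01 Å.

5.01 Å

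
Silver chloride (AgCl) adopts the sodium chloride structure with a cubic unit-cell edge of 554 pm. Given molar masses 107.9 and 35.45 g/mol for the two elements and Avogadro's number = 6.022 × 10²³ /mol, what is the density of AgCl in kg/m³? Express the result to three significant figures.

The sodium chloride structure contains Z = 4 formula units per cell; M(AgCl) = 107.9 + 35.45 = 143.35 g/mol.
a³ = (5.540 × 10^-8 cm)³ = 1.700 × 10^-22 cm³.
ρ = 4 × 143.35 / (6.022 × 10²³ × 1.700 × 10^-22) = 5.600 g/cm³ = 5600 kg/m³.

5600 kg/m³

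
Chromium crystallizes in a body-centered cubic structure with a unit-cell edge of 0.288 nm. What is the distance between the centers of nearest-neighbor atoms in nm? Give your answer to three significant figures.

0.249 nm

In a BCC structure, atoms touch along the body diagonal, so √3·a = 4r; the nearest-neighbor distance equals 2r = 0.8660·a.
d = 0.8660 × 0.288 = 0.249 nm.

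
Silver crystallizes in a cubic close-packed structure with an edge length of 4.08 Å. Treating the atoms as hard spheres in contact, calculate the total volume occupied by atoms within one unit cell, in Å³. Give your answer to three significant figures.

50.3 Å³

In an FCC lattice atoms touch along the face diagonal, so √2·a = 4r, so r = 0.3536a = 1.442 Å.
V_atoms = Z × (4/3)πr³ = 4 × (4/3)π × (1.442)³ = 50.3 Å³.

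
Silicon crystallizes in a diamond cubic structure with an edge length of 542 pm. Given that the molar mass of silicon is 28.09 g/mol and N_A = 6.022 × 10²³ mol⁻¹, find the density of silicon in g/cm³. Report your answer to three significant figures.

A diamond cubic unit cell contains Z = 8 atoms.
Cell volume: a³ = (542 pm)³ = (5.420 × 10^-8 cm)³ = 1.592 × 10^-22 cm³.
ρ = Z·M/(N_A·a³) = 8 × 28.09 / (6.022 × 10²³ × 1.592 × 10^-22) = 2.344 g/cm³.

2.34 g/cm³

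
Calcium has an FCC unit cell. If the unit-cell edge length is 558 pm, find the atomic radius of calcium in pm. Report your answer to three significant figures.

In an FCC lattice, atoms touch along the face diagonal, so √2·a = 4r.
r = √2·a/4 = 1.4142 × 558 / 4 = 197 pm.

197 pm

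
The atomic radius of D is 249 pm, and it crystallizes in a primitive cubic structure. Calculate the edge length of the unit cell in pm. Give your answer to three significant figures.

498 pm

In a simple cubic lattice, atoms touch along the cell edge, so a = 2r.
a = 2r = 2 × 249 = 498 pm.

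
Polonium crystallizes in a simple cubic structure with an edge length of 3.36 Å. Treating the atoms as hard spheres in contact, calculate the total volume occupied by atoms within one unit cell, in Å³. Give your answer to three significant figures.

In a simple cubic lattice atoms touch along the cell edge, so a = 2r, so r = 0.5000a = 1.680 Å.
V_atoms = Z × (4/3)πr³ = 1 × (4/3)π × (1.680)³ = 19.9 Å³.

19.9 Å³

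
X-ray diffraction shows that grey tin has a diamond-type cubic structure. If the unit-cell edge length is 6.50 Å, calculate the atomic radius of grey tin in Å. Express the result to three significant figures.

In a diamond cubic lattice, nearest neighbors lie along the body diagonal with √3·a = 8r.
r = √3·a/8 = 1.7321 × 6.50 / 8 = 1.41 Å.

1.41 Å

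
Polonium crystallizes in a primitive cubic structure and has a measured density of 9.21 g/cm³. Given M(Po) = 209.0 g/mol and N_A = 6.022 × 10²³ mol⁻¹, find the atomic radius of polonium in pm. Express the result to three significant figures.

168 pm

For a simple cubic cell (Z = 1), a³ = Z·M/(N_A·ρ) = 1 × 209.0 / (6.022 × 10²³ × 9.210) = 3.768 × 10^-23 cm³, so a = 3.353 × 10^-8 cm = 335.3 pm.
Atoms touch along the cell edge, so a = 2r, so r = 0.5000 × a = 168 pm.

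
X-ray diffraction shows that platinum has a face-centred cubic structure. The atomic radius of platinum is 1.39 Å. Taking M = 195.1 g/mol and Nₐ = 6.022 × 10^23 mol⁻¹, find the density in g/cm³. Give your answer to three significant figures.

21.3 g/cm³

In an FCC lattice, atoms touch along the face diagonal, so √2·a = 4r, giving a = 3.932 Å = 3.932 × 10^-8 cm.
With Z = 4, ρ = Z·M/(N_A·a³) = 4 × 195.1 / (6.022 × 10²³ × 6.077 × 10^-23) = 21.33 g/cm³.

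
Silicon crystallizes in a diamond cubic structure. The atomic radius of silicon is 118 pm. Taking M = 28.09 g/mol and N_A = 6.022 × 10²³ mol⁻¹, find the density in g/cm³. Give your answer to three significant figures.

2.30 g/cm³

In a diamond cubic lattice, nearest neighbors lie along the body diagonal with √3·a = 8r, giving a = 545.0 pm = 5.450 × 10^-8 cm.
With Z = 8, ρ = Z·M/(N_A·a³) = 8 × 28.09 / (6.022 × 10²³ × 1.619 × 10^-22) = 2.305 g/cm³.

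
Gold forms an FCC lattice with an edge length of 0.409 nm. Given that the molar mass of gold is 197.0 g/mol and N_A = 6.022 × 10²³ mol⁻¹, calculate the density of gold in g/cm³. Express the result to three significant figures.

19.1 g/cm³

An FCC unit cell contains Z = 4 atoms.
Cell volume: a³ = (0.409 nm)³ = (4.090 × 10^-8 cm)³ = 6.842 × 10^-23 cm³.
ρ = Z·M/(N_A·a³) = 4 × 197.0 / (6.022 × 10²³ × 6.842 × 10^-23) = 19.13 g/cm³.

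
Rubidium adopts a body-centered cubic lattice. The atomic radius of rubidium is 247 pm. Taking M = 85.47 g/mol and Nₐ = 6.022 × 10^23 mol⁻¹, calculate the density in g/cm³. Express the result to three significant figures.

In a BCC lattice, atoms touch along the body diagonal, so √3·a = 4r, giving a = 570.4 pm = 5.704 × 10^-8 cm.
With Z = 2, ρ = Z·M/(N_A·a³) = 2 × 85.47 / (6.022 × 10²³ × 1.856 × 10^-22) = 1.529 g/cm³.

1.53 g/cm³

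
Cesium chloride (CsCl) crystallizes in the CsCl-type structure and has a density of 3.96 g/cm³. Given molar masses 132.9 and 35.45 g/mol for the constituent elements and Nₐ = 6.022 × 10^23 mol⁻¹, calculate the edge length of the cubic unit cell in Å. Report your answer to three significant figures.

4.13 Å

M(CsCl) = 168.35 g/mol; Z = 1 formula unit per cell.
a³ = Z·M/(N_A·ρ) = 1 × 168.35 / (6.022 × 10²³ × 3.96) = 7.060 × 10^-23 cm³, so a = 4.133 × 10^-8 cm = 4.13 Å.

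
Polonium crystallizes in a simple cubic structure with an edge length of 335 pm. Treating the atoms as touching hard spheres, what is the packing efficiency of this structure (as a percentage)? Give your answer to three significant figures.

In a simple cubic lattice atoms touch along the cell edge, so a = 2r, so r = 0.5000a = 167.5 pm.
Packing fraction = Z·(4/3)πr³ / a³ = 1 × (4/3)π × (167.5)³ / (335)³ = 0.5236 = 52.4%.

52.4%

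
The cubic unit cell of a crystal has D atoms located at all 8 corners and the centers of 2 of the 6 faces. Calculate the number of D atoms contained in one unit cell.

Corner atoms are shared by 8 cells (1/8 each), face atoms by 2 (1/2 each).
Net atoms = 8 × 1/8 + 2 × 1/2 = 1 + 1 = 2.

2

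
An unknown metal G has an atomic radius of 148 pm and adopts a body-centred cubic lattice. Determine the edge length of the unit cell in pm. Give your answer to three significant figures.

In a BCC lattice, atoms touch along the body diagonal, so √3·a = 4r.
a = 4r/√3 = 4 × 148 / 1.7321 = 342 pm.

342 pm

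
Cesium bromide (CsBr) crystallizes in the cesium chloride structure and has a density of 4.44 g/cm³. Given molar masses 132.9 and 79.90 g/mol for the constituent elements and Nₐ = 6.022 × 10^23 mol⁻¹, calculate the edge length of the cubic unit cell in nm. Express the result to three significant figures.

M(CsBr) = 212.8 g/mol; Z = 1 formula unit per cell.
a³ = Z·M/(N_A·ρ) = 1 × 212.8 / (6.022 × 10²³ × 4.44) = 7.959 × 10^-23 cm³, so a = 4.301 × 10^-8 cm = 0.430 nm.

0.430 nm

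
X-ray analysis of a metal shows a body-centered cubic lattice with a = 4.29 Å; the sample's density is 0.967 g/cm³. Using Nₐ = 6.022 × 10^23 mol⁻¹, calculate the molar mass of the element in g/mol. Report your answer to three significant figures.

23.0 g/mol

A BCC cell has Z = 2 atoms; a = 4.290 × 10^-8 cm.
M = ρ·N_A·a³/Z = 0.967 × 6.022 × 10²³ × 7.895 × 10^-23 / 2 = 23.0 g/mol.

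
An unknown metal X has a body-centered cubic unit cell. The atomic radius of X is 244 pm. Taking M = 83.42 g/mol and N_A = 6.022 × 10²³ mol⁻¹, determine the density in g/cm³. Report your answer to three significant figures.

In a BCC lattice, atoms touch along the body diagonal, so √3·a = 4r, giving a = 563.5 pm = 5.635 × 10^-8 cm.
With Z = 2, ρ = Z·M/(N_A·a³) = 2 × 83.42 / (6.022 × 10²³ × 1.789 × 10^-22) = 1.548 g/cm³.

1.55 g/cm³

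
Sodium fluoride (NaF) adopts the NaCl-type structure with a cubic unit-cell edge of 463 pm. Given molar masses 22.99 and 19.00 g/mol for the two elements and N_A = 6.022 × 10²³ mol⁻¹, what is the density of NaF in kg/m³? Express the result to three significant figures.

The NaCl-type structure contains Z = 4 formula units per cell; M(NaF) = 22.99 + 19.00 = 41.99 g/mol.
a³ = (4.630 × 10^-8 cm)³ = 9.925 × 10^-23 cm³.
ρ = 4 × 41.99 / (6.022 × 10²³ × 9.925 × 10^-23) = 2.810 g/cm³ = 2810 kg/m³.

2810 kg/m³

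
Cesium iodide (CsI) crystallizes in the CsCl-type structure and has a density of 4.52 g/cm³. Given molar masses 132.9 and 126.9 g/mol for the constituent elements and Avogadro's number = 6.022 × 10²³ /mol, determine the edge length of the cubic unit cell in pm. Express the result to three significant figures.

457 pm

M(CsI) = 259.8 g/mol; Z = 1 formula unit per cell.
a³ = Z·M/(N_A·ρ) = 1 × 259.8 / (6.022 × 10²³ × 4.52) = 9.545 × 10^-23 cm³, so a = 4.570 × 10^-8 cm = 457 pm.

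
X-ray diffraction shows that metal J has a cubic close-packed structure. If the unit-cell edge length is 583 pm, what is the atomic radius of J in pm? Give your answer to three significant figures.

206 pm

In an FCC lattice, atoms touch along the face diagonal, so √2·a = 4r.
r = √2·a/4 = 1.4142 × 583 / 4 = 206 pm.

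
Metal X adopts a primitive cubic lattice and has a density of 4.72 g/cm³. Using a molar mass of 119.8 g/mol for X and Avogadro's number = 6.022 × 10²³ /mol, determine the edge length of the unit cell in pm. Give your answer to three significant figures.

With Z = 1 atom per simple cubic cell, a³ = Z·M/(N_A·ρ) = 1 × 119.8 / (6.022 × 10²³ × 4.720 g/cm³) = 4.215 × 10^-23 cm³.
a = (4.215 × 10^-23)^(1/3) = 3.480 × 10^-8 cm = 348 pm.

348 pm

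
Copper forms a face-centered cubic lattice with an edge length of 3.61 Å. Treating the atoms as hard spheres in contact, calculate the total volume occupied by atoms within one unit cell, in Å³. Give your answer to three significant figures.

In an FCC lattice atoms touch along the face diagonal, so √2·a = 4r, so r = 0.3536a = 1.276 Å.
V_atoms = Z × (4/3)πr³ = 4 × (4/3)π × (1.276)³ = 34.8 Å³.

34.8 Å³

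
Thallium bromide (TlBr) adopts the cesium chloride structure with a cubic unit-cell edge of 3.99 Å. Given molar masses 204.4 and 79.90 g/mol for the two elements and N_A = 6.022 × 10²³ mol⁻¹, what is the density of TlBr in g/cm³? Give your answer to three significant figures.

The cesium chloride structure contains Z = 1 formula unit per cell; M(TlBr) = 204.4 + 79.90 = 284.3 g/mol.
a³ = (3.990 × 10^-8 cm)³ = 6.352 × 10^-23 cm³.
ρ = 1 × 284.3 / (6.022 × 10²³ × 6.352 × 10^-23) = 7.432 g/cm³.

7.43 g/cm³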